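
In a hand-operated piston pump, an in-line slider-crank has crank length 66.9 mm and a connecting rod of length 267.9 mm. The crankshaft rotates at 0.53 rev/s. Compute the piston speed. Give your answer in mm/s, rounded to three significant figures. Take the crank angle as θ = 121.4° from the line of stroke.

165

ω = 2π·0.53 = 3.33 rad/s
For an in-line slider-crank, x = r cosθ + √(L² − r² sin²θ), so v = −rω sinθ·[1 + r cosθ/√(L² − r² sin²θ)].
With r = 0.0669 m, L = 0.2679 m, θ = 121.4°: √(L² − r² sin²θ) = 0.26174 m.
v = −0.0669·3.33·0.85355·[1 + 0.0669·-0.52101/0.26174] = -0.16483 m/s.
|v| = 0.16483 m/s = 164.83 mm/s.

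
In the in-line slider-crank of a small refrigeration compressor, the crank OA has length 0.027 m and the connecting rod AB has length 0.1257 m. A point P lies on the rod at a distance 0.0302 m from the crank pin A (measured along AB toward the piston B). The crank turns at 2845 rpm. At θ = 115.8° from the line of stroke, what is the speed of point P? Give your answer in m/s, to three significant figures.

7.56

ω = 297.9 rad/s.  Crank-pin speed |V_A| = rω = 8.044 m/s, perpendicular to OA.
Rod angle: sinφ = −(r/L) sinθ ⇒ φ = -11.150°; ω_rod = −rω cosθ/√(L²−r²sin²θ) = +28.388 rad/s.
V_P = V_A + ω_rod × AP, with AP = 0.0302 m along the rod.
Components: V_Px = −rω sinθ − a·ω_rod·sinφ = -7.0764 m/s;  V_Py = rω cosθ + a·ω_rod·cosφ = -2.6599 m/s.
|V_P| = √(V_Px² + V_Py²) = 7.5598 m/s.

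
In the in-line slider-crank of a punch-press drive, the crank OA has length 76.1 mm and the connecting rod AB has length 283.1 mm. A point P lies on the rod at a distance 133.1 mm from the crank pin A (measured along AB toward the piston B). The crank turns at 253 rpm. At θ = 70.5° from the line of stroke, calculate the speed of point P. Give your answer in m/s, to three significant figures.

ω = 26.49 rad/s.  Crank-pin speed |V_A| = rω = 2.0162 m/s, perpendicular to OA.
Rod angle: sinφ = −(r/L) sinθ ⇒ φ = -14.678°; ω_rod = −rω cosθ/√(L²−r²sin²θ) = -2.4575 rad/s.
V_P = V_A + ω_rod × AP, with AP = 0.1331 m along the rod.
Components: V_Px = −rω sinθ − a·ω_rod·sinφ = -1.9834 m/s;  V_Py = rω cosθ + a·ω_rod·cosφ = +0.3566 m/s.
|V_P| = √(V_Px² + V_Py²) = 2.0152 m/s.

2.02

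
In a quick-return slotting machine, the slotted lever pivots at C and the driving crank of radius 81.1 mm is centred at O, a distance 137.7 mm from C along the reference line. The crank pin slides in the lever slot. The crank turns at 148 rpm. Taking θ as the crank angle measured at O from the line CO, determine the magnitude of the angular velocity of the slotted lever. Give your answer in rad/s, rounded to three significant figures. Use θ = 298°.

ω = 15.5 rad/s (from 148 rpm).
Crank pin A relative to C: A = (d + r cosθ, r sinθ); lever angle φ = atan2(r sinθ, d + r cosθ).
Differentiating tanφ: φ̇ = rω(d cosθ + r)/(d² + r² + 2dr cosθ).
d² + r² + 2dr cosθ = |CA|² = 0.0360241 m²;  d cosθ + r = +0.14575 m.
|ω_lever| = |0.0811·15.5·+0.14575| / 0.0360241 = 5.0853 rad/s.

5.09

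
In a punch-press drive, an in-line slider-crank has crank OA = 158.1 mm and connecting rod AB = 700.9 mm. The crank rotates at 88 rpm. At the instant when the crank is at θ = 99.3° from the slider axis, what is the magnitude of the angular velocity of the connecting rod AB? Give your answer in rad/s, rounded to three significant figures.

0.345

ω = 9.215 rad/s (converted from 88 rpm).
The rod makes angle φ with the slider axis where L sinφ = r sinθ; differentiating, L cosφ·φ̇ = r ω cosθ.
L cosφ = √(L² − r² sin²θ) = 0.68331 m.
|ω_rod| = r ω |cosθ| / √(L² − r² sin²θ) = 0.1581·9.215·0.16160/0.68331 = 0.34457 rad/s.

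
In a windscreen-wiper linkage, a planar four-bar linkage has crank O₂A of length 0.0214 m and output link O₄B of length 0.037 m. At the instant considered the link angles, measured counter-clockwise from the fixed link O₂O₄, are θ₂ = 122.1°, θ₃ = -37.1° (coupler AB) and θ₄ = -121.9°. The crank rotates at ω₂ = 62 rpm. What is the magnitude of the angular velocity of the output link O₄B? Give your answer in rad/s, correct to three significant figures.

ω₂ = 6.493 rad/s (from 62 rpm).
Differentiating the loop-closure r₂e^{iθ₂}+r₃e^{iθ₃}=r₁+r₄e^{iθ₄} gives r₂ω₂e^{iθ₂}+r₃ω₃e^{iθ₃}=r₄ω₄e^{iθ₄}.
Eliminating the other unknown: ω₄ = r₂ω₂ sin(θ₂−θ₃) / [r₄ sin(θ₄−θ₃)].
Numerator sine = +0.35511; denominator sine = -0.99588.
Result = 0.0214·6.493·(+0.35511) / (0.037·(-0.99588)) = -1.339 rad/s; magnitude 1.339 rad/s.

1.34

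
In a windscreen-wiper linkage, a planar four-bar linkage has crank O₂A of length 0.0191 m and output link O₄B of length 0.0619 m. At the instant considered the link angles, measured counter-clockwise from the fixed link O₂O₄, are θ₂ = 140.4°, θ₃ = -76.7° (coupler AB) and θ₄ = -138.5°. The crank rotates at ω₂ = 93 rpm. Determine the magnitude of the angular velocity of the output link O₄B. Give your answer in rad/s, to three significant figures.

2.06

ω₂ = 9.739 rad/s (from 93 rpm).
Differentiating the loop-closure r₂e^{iθ₂}+r₃e^{iθ₃}=r₁+r₄e^{iθ₄} gives r₂ω₂e^{iθ₂}+r₃ω₃e^{iθ₃}=r₄ω₄e^{iθ₄}.
Eliminating the other unknown: ω₄ = r₂ω₂ sin(θ₂−θ₃) / [r₄ sin(θ₄−θ₃)].
Numerator sine = -0.60321; denominator sine = -0.88130.
Result = 0.0191·9.739·(-0.60321) / (0.0619·(-0.88130)) = +2.0568 rad/s; magnitude 2.0568 rad/s.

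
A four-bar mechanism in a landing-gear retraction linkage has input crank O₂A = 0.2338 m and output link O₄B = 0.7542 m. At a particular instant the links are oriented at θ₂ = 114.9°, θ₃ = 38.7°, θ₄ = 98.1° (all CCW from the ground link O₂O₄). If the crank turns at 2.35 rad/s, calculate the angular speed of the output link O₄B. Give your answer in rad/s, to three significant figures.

ω₂ = 2.35 rad/s
Differentiating the loop-closure r₂e^{iθ₂}+r₃e^{iθ₃}=r₁+r₄e^{iθ₄} gives r₂ω₂e^{iθ₂}+r₃ω₃e^{iθ₃}=r₄ω₄e^{iθ₄}.
Eliminating the other unknown: ω₄ = r₂ω₂ sin(θ₂−θ₃) / [r₄ sin(θ₄−θ₃)].
Numerator sine = +0.97113; denominator sine = +0.86074.
Result = 0.2338·2.35·(+0.97113) / (0.7542·(+0.86074)) = +0.82192 rad/s; magnitude 0.82192 rad/s.

0.822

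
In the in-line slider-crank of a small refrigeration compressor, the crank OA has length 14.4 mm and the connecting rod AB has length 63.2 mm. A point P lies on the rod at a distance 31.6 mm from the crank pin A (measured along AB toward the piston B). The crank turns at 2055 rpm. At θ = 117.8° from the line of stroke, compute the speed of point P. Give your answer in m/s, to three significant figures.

2.69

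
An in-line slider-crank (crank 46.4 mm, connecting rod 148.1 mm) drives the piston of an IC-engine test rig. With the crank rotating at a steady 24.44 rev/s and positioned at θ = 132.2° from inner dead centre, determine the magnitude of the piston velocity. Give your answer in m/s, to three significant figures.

4.14

ω = 2π·24.4 = 153.6 rad/s
For an in-line slider-crank, x = r cosθ + √(L² − r² sin²θ), so v = −rω sinθ·[1 + r cosθ/√(L² − r² sin²θ)].
With r = 0.0464 m, L = 0.1481 m, θ = 132.2°: √(L² − r² sin²θ) = 0.14406 m.
v = −0.0464·153.6·0.74080·[1 + 0.0464·-0.67172/0.14406] = -4.1364 m/s.
|v| = 4.1364 m/s.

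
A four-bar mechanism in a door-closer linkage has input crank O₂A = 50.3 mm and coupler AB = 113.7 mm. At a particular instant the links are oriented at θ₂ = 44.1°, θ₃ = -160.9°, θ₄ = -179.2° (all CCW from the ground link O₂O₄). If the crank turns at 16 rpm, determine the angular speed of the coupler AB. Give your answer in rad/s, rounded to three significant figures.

ω₂ = 1.676 rad/s (from 16 rpm).
Differentiating the loop-closure r₂e^{iθ₂}+r₃e^{iθ₃}=r₁+r₄e^{iθ₄} gives r₂ω₂e^{iθ₂}+r₃ω₃e^{iθ₃}=r₄ω₄e^{iθ₄}.
Eliminating the other unknown: ω₃ = r₂ω₂ sin(θ₄−θ₂) / [r₃ sin(θ₃−θ₄)].
Numerator sine = +0.68582; denominator sine = +0.31399.
Result = 0.0503·1.676·(+0.68582) / (0.1137·(+0.31399)) = +1.619 rad/s; magnitude 1.619 rad/s.

1.62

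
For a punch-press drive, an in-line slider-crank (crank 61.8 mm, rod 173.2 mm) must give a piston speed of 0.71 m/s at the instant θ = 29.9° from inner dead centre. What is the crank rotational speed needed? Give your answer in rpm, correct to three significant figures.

167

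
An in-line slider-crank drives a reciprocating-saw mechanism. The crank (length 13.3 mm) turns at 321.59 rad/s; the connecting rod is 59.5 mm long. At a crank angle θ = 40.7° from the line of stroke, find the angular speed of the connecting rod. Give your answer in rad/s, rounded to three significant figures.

ω = 321.6 rad/s
The rod makes angle φ with the slider axis where L sinφ = r sinθ; differentiating, L cosφ·φ̇ = r ω cosθ.
L cosφ = √(L² − r² sin²θ) = 0.058865 m.
|ω_rod| = r ω |cosθ| / √(L² − r² sin²θ) = 0.0133·321.6·0.75813/0.058865 = 55.087 rad/s.

55.1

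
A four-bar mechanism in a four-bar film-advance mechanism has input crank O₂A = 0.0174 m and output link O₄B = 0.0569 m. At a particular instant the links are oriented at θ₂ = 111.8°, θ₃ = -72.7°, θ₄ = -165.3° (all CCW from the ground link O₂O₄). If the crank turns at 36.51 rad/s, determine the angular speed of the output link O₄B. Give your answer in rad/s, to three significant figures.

0.877

ω₂ = 36.51 rad/s
Differentiating the loop-closure r₂e^{iθ₂}+r₃e^{iθ₃}=r₁+r₄e^{iθ₄} gives r₂ω₂e^{iθ₂}+r₃ω₃e^{iθ₃}=r₄ω₄e^{iθ₄}.
Eliminating the other unknown: ω₄ = r₂ω₂ sin(θ₂−θ₃) / [r₄ sin(θ₄−θ₃)].
Numerator sine = -0.07846; denominator sine = -0.99897.
Result = 0.0174·36.51·(-0.07846) / (0.0569·(-0.99897)) = +0.87688 rad/s; magnitude 0.87688 rad/s.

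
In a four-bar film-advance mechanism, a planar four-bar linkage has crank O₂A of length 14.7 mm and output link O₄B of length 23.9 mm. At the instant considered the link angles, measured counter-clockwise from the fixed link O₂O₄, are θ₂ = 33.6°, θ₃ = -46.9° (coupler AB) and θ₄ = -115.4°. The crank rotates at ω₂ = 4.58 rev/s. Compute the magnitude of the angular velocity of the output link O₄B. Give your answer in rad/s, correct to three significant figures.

18.8

ω₂ = 28.78 rad/s (from 4.58 rev/s).
Differentiating the loop-closure r₂e^{iθ₂}+r₃e^{iθ₃}=r₁+r₄e^{iθ₄} gives r₂ω₂e^{iθ₂}+r₃ω₃e^{iθ₃}=r₄ω₄e^{iθ₄}.
Eliminating the other unknown: ω₄ = r₂ω₂ sin(θ₂−θ₃) / [r₄ sin(θ₄−θ₃)].
Numerator sine = +0.98629; denominator sine = -0.93042.
Result = 0.0147·28.78·(+0.98629) / (0.0239·(-0.93042)) = -18.762 rad/s; magnitude 18.762 rad/s.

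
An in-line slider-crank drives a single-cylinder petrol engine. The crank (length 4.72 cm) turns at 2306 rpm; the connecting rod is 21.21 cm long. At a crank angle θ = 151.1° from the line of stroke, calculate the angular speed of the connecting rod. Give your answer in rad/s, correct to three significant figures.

47.3

ω = 241.5 rad/s (converted from 2306 rpm).
The rod makes angle φ with the slider axis where L sinφ = r sinθ; differentiating, L cosφ·φ̇ = r ω cosθ.
L cosφ = √(L² − r² sin²θ) = 0.21087 m.
|ω_rod| = r ω |cosθ| / √(L² − r² sin²θ) = 0.0472·241.5·0.87546/0.21087 = 47.321 rad/s.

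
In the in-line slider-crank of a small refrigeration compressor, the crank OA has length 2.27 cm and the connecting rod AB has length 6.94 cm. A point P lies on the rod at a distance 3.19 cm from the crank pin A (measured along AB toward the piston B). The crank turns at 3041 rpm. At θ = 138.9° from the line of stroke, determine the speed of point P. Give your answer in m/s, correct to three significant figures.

5.13

ω = 318.5 rad/s.  Crank-pin speed |V_A| = rω = 7.2289 m/s, perpendicular to OA.
Rod angle: sinφ = −(r/L) sinθ ⇒ φ = -12.417°; ω_rod = −rω cosθ/√(L²−r²sin²θ) = +80.373 rad/s.
V_P = V_A + ω_rod × AP, with AP = 0.0319 m along the rod.
Components: V_Px = −rω sinθ − a·ω_rod·sinφ = -4.2008 m/s;  V_Py = rω cosθ + a·ω_rod·cosφ = -2.9435 m/s.
|V_P| = √(V_Px² + V_Py²) = 5.1294 m/s.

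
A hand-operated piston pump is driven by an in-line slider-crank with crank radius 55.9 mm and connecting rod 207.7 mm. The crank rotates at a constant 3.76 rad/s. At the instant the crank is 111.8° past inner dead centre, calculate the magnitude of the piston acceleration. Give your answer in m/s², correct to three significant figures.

0.451

ω = 3.76 rad/s
x(θ) = r cosθ + √(L² − r² sin²θ); with ω constant, a = ω²·d²x/dθ².
d²x/dθ² = −r cosθ − r²(cos2θ)/√u − r⁴ sin²2θ/(4u^{3/2}),  u = L² − r² sin²θ = 0.0404454 m².
Substituting r = 0.0559 m, L = 0.2077 m, θ = 111.8°: d²x/dθ² = +0.031869 m.
a = ω²·d²x/dθ² = (3.76)²·(+0.031869) = +0.45055 m/s²;  |a| = 0.45055 m/s².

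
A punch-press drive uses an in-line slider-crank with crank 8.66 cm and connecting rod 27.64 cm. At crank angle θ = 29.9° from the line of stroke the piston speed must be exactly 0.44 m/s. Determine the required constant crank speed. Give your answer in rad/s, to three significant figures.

For an in-line slider-crank, |v_piston| = rω|sinθ|·[1 + r cosθ/√(L² − r² sin²θ)].
With r = 0.0866 m, L = 0.2764 m, θ = 29.9°: the bracketed kinematic factor |dx/dθ| = 0.05504 m.
ω = v/|dx/dθ| = 0.44/0.05504 = 7.9942 rad/s.

7.99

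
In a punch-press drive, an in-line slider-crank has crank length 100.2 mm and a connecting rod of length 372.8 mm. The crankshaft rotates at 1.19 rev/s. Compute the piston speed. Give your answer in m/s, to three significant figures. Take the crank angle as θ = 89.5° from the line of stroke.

0.751

ω = 2π·1.19 = 7.477 rad/s
For an in-line slider-crank, x = r cosθ + √(L² − r² sin²θ), so v = −rω sinθ·[1 + r cosθ/√(L² − r² sin²θ)].
With r = 0.1002 m, L = 0.3728 m, θ = 89.5°: √(L² − r² sin²θ) = 0.35908 m.
v = −0.1002·7.477·0.99996·[1 + 0.1002·0.00873/0.35908] = -0.75099 m/s.
|v| = 0.75099 m/s.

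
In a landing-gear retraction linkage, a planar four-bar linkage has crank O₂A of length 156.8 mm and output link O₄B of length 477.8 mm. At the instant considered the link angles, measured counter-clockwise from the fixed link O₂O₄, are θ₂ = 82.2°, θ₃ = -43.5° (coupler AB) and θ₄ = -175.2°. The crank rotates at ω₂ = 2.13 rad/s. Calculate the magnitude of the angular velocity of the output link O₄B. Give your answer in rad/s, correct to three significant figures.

0.760

ω₂ = 2.13 rad/s
Differentiating the loop-closure r₂e^{iθ₂}+r₃e^{iθ₃}=r₁+r₄e^{iθ₄} gives r₂ω₂e^{iθ₂}+r₃ω₃e^{iθ₃}=r₄ω₄e^{iθ₄}.
Eliminating the other unknown: ω₄ = r₂ω₂ sin(θ₂−θ₃) / [r₄ sin(θ₄−θ₃)].
Numerator sine = +0.81208; denominator sine = -0.74664.
Result = 0.1568·2.13·(+0.81208) / (0.4778·(-0.74664)) = -0.76027 rad/s; magnitude 0.76027 rad/s.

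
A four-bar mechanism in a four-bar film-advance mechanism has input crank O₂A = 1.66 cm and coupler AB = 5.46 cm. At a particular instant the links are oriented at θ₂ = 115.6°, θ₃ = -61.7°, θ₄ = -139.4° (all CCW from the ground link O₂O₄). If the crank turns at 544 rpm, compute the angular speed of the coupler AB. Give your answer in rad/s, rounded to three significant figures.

ω₂ = 56.97 rad/s (from 544 rpm).
Differentiating the loop-closure r₂e^{iθ₂}+r₃e^{iθ₃}=r₁+r₄e^{iθ₄} gives r₂ω₂e^{iθ₂}+r₃ω₃e^{iθ₃}=r₄ω₄e^{iθ₄}.
Eliminating the other unknown: ω₃ = r₂ω₂ sin(θ₄−θ₂) / [r₃ sin(θ₃−θ₄)].
Numerator sine = +0.96593; denominator sine = +0.97705.
Result = 0.0166·56.97·(+0.96593) / (0.0546·(+0.97705)) = +17.123 rad/s; magnitude 17.123 rad/s.

17.1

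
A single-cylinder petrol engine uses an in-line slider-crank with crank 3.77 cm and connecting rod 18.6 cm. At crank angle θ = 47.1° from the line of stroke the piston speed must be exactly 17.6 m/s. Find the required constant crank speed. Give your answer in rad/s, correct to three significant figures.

559

For an in-line slider-crank, |v_piston| = rω|sinθ|·[1 + r cosθ/√(L² − r² sin²θ)].
With r = 0.0377 m, L = 0.186 m, θ = 47.1°: the bracketed kinematic factor |dx/dθ| = 0.03147 m.
ω = v/|dx/dθ| = 17.6/0.03147 = 559.26 rad/s.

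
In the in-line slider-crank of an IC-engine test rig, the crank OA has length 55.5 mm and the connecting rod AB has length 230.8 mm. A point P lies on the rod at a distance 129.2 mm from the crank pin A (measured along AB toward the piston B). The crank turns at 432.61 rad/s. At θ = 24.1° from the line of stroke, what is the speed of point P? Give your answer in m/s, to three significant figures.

ω = 432.6 rad/s.  Crank-pin speed |V_A| = rω = 24.01 m/s, perpendicular to OA.
Rod angle: sinφ = −(r/L) sinθ ⇒ φ = -5.635°; ω_rod = −rω cosθ/√(L²−r²sin²θ) = -95.422 rad/s.
V_P = V_A + ω_rod × AP, with AP = 0.1292 m along the rod.
Components: V_Px = −rω sinθ − a·ω_rod·sinφ = -11.014 m/s;  V_Py = rω cosθ + a·ω_rod·cosφ = +9.648 m/s.
|V_P| = √(V_Px² + V_Py²) = 14.643 m/s.

14.6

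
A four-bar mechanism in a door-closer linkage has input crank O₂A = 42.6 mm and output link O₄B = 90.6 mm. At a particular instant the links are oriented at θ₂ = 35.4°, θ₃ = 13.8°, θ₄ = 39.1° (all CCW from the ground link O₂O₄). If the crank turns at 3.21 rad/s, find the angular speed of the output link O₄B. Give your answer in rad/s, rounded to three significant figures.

ω₂ = 3.21 rad/s
Differentiating the loop-closure r₂e^{iθ₂}+r₃e^{iθ₃}=r₁+r₄e^{iθ₄} gives r₂ω₂e^{iθ₂}+r₃ω₃e^{iθ₃}=r₄ω₄e^{iθ₄}.
Eliminating the other unknown: ω₄ = r₂ω₂ sin(θ₂−θ₃) / [r₄ sin(θ₄−θ₃)].
Numerator sine = +0.36812; denominator sine = +0.42736.
Result = 0.0426·3.21·(+0.36812) / (0.0906·(+0.42736)) = +1.3001 rad/s; magnitude 1.3001 rad/s.

1.30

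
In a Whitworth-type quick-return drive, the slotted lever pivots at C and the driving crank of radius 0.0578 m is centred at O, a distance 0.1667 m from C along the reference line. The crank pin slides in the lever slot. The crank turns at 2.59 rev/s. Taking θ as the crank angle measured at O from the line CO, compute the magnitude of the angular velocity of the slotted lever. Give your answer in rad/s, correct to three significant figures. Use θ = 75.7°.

ω = 16.27 rad/s (from 2.59 rev/s).
Crank pin A relative to C: A = (d + r cosθ, r sinθ); lever angle φ = atan2(r sinθ, d + r cosθ).
Differentiating tanφ: φ̇ = rω(d cosθ + r)/(d² + r² + 2dr cosθ).
d² + r² + 2dr cosθ = |CA|² = 0.0358895 m²;  d cosθ + r = +0.098975 m.
|ω_lever| = |0.0578·16.27·+0.098975| / 0.0358895 = 2.594 rad/s.

2.59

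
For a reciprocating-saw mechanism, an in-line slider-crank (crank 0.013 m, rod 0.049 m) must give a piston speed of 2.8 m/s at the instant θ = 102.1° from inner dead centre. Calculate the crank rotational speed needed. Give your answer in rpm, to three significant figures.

2230

For an in-line slider-crank, |v_piston| = rω|sinθ|·[1 + r cosθ/√(L² − r² sin²θ)].
With r = 0.013 m, L = 0.049 m, θ = 102.1°: the bracketed kinematic factor |dx/dθ| = 0.011979 m.
ω = v/|dx/dθ| = 2.8/0.011979 = 233.74 rad/s.
N = 60ω/(2π) = 2232 rpm.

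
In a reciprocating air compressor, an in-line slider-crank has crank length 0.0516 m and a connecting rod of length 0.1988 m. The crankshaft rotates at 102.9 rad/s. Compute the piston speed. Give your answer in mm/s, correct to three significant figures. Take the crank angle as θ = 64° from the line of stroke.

5330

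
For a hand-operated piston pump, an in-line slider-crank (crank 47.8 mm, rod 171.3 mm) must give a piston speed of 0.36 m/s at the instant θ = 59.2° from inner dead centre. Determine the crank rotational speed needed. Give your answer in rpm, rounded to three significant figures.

73.0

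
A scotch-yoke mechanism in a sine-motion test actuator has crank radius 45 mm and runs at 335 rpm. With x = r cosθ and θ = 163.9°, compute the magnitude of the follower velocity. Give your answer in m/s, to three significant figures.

ω = 35.08 rad/s (from 335 rpm).
x = r cosθ ⇒ ẋ = −rω sinθ.
|v| = rω|sinθ| = 0.045·35.08·|sin 163.9°| = 0.43778 m/s.

0.438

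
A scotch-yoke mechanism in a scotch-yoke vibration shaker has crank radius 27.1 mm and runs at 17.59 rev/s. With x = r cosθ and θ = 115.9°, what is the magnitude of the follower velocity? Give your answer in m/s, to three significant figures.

2.69

ω = 110.5 rad/s (from 17.59 rev/s).
x = r cosθ ⇒ ẋ = −rω sinθ.
|v| = rω|sinθ| = 0.0271·110.5·|sin 115.9°| = 2.6943 m/s.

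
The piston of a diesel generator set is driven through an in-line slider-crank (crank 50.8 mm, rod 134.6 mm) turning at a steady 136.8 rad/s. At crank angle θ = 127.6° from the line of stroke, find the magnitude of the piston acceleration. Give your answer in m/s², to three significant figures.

662

ω = 136.8 rad/s
x(θ) = r cosθ + √(L² − r² sin²θ); with ω constant, a = ω²·d²x/dθ².
d²x/dθ² = −r cosθ − r²(cos2θ)/√u − r⁴ sin²2θ/(4u^{3/2}),  u = L² − r² sin²θ = 0.0164972 m².
Substituting r = 0.0508 m, L = 0.1346 m, θ = 127.6°: d²x/dθ² = +0.035393 m.
a = ω²·d²x/dθ² = (136.8)²·(+0.035393) = +662.36 m/s²;  |a| = 662.36 m/s².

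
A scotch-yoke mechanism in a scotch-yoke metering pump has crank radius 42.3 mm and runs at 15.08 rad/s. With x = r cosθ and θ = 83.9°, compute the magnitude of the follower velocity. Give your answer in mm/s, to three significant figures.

634

ω = 15.08 rad/s
x = r cosθ ⇒ ẋ = −rω sinθ.
|v| = rω|sinθ| = 0.0423·15.08·|sin 83.9°| = 0.63427 m/s = 634.27 mm/s.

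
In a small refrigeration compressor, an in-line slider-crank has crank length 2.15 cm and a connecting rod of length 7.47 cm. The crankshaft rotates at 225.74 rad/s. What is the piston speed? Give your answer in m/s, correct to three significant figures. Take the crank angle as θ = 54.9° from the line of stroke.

4.65

ω = 225.7 rad/s
For an in-line slider-crank, x = r cosθ + √(L² − r² sin²θ), so v = −rω sinθ·[1 + r cosθ/√(L² − r² sin²θ)].
With r = 0.0215 m, L = 0.0747 m, θ = 54.9°: √(L² − r² sin²θ) = 0.072599 m.
v = −0.0215·225.7·0.81815·[1 + 0.0215·0.57501/0.072599] = -4.647 m/s.
|v| = 4.647 m/s.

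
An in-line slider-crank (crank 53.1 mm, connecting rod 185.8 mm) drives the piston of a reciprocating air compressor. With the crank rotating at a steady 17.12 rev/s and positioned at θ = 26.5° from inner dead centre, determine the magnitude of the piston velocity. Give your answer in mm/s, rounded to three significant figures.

3210

ω = 2π·17.1 = 107.6 rad/s
For an in-line slider-crank, x = r cosθ + √(L² − r² sin²θ), so v = −rω sinθ·[1 + r cosθ/√(L² − r² sin²θ)].
With r = 0.0531 m, L = 0.1858 m, θ = 26.5°: √(L² − r² sin²θ) = 0.18428 m.
v = −0.0531·107.6·0.44620·[1 + 0.0531·0.89493/0.18428] = -3.2058 m/s.
|v| = 3.2058 m/s = 3205.8 mm/s.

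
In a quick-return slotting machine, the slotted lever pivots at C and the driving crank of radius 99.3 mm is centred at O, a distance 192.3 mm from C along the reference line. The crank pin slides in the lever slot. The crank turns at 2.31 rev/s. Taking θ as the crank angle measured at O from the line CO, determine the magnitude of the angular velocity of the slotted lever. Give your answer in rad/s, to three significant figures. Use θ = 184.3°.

ω = 14.51 rad/s (from 2.31 rev/s).
Crank pin A relative to C: A = (d + r cosθ, r sinθ); lever angle φ = atan2(r sinθ, d + r cosθ).
Differentiating tanφ: φ̇ = rω(d cosθ + r)/(d² + r² + 2dr cosθ).
d² + r² + 2dr cosθ = |CA|² = 0.0087565 m²;  d cosθ + r = -0.092459 m.
|ω_lever| = |0.0993·14.51·-0.092459| / 0.0087565 = 15.218 rad/s.

15.2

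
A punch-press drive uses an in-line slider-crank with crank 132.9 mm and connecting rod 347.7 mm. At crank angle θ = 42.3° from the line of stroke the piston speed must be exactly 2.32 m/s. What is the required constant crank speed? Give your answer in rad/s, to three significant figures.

For an in-line slider-crank, |v_piston| = rω|sinθ|·[1 + r cosθ/√(L² − r² sin²θ)].
With r = 0.1329 m, L = 0.3477 m, θ = 42.3°: the bracketed kinematic factor |dx/dθ| = 0.11561 m.
ω = v/|dx/dθ| = 2.32/0.11561 = 20.067 rad/s.

20.1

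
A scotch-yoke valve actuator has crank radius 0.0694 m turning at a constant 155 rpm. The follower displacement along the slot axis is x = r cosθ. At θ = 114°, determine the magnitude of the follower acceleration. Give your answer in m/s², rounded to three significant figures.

7.44

ω = 16.23 rad/s (from 155 rpm).
x = r cosθ ⇒ ẍ = −rω² cosθ (ω constant).
|a| = rω²|cosθ| = 0.0694·(16.23)²·|cos 114°| = 7.4369 m/s².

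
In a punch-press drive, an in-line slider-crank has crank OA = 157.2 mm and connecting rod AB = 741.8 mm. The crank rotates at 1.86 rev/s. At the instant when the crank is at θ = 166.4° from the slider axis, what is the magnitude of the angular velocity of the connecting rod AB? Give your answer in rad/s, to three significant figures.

2.41

ω = 11.69 rad/s (converted from 1.86 rev/s).
The rod makes angle φ with the slider axis where L sinφ = r sinθ; differentiating, L cosφ·φ̇ = r ω cosθ.
L cosφ = √(L² − r² sin²θ) = 0.74088 m.
|ω_rod| = r ω |cosθ| / √(L² − r² sin²θ) = 0.1572·11.69·0.97196/0.74088 = 2.4102 rad/s.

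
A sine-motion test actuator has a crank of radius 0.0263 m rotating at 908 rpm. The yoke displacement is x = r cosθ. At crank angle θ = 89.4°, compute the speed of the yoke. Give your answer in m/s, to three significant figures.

2.50

ω = 95.09 rad/s (from 908 rpm).
x = r cosθ ⇒ ẋ = −rω sinθ.
|v| = rω|sinθ| = 0.0263·95.09·|sin 89.4°| = 2.5006 m/s.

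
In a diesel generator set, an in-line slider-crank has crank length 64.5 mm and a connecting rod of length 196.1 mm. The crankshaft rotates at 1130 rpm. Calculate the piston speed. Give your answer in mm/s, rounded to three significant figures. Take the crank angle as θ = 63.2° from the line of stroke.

ω = 2π·1130/60 = 118.3 rad/s
For an in-line slider-crank, x = r cosθ + √(L² − r² sin²θ), so v = −rω sinθ·[1 + r cosθ/√(L² − r² sin²θ)].
With r = 0.0645 m, L = 0.1961 m, θ = 63.2°: √(L² − r² sin²θ) = 0.18746 m.
v = −0.0645·118.3·0.89259·[1 + 0.0645·0.45088/0.18746] = -7.8696 m/s.
|v| = 7.8696 m/s = 7869.6 mm/s.

7870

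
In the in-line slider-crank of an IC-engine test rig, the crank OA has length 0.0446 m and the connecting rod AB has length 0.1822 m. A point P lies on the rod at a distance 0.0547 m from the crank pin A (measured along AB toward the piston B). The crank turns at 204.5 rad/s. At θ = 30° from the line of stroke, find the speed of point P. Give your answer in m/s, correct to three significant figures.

7.36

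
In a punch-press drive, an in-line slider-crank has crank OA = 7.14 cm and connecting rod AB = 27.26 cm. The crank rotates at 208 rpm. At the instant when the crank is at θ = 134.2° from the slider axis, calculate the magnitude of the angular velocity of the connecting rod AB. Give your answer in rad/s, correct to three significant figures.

ω = 21.78 rad/s (converted from 208 rpm).
The rod makes angle φ with the slider axis where L sinφ = r sinθ; differentiating, L cosφ·φ̇ = r ω cosθ.
L cosφ = √(L² − r² sin²θ) = 0.26775 m.
|ω_rod| = r ω |cosθ| / √(L² − r² sin²θ) = 0.0714·21.78·0.69717/0.26775 = 4.0494 rad/s.

4.05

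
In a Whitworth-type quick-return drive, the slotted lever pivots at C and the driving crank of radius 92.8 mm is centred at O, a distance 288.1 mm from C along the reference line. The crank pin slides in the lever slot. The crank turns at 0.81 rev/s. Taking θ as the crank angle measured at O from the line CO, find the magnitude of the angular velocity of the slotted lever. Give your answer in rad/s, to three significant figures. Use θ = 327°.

ω = 5.089 rad/s (from 0.81 rev/s).
Crank pin A relative to C: A = (d + r cosθ, r sinθ); lever angle φ = atan2(r sinθ, d + r cosθ).
Differentiating tanφ: φ̇ = rω(d cosθ + r)/(d² + r² + 2dr cosθ).
d² + r² + 2dr cosθ = |CA|² = 0.136458 m²;  d cosθ + r = +0.33442 m.
|ω_lever| = |0.0928·5.089·+0.33442| / 0.136458 = 1.1575 rad/s.

1.16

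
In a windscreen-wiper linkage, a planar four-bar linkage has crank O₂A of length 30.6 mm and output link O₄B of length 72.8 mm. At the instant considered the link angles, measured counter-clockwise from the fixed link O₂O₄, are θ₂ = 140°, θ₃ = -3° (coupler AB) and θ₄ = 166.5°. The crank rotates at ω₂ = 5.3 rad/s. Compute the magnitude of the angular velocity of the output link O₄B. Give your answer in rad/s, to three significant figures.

ω₂ = 5.3 rad/s
Differentiating the loop-closure r₂e^{iθ₂}+r₃e^{iθ₃}=r₁+r₄e^{iθ₄} gives r₂ω₂e^{iθ₂}+r₃ω₃e^{iθ₃}=r₄ω₄e^{iθ₄}.
Eliminating the other unknown: ω₄ = r₂ω₂ sin(θ₂−θ₃) / [r₄ sin(θ₄−θ₃)].
Numerator sine = +0.60182; denominator sine = +0.18224.
Result = 0.0306·5.3·(+0.60182) / (0.0728·(+0.18224)) = +7.3569 rad/s; magnitude 7.3569 rad/s.

7.36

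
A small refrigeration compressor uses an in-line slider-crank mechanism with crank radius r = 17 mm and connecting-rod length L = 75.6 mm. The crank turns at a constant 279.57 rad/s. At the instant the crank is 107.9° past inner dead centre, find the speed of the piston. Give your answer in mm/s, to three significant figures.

4200

ω = 279.6 rad/s
For an in-line slider-crank, x = r cosθ + √(L² − r² sin²θ), so v = −rω sinθ·[1 + r cosθ/√(L² − r² sin²θ)].
With r = 0.017 m, L = 0.0756 m, θ = 107.9°: √(L² − r² sin²θ) = 0.073849 m.
v = −0.017·279.6·0.95159·[1 + 0.017·-0.30736/0.073849] = -4.2026 m/s.
|v| = 4.2026 m/s = 4202.6 mm/s.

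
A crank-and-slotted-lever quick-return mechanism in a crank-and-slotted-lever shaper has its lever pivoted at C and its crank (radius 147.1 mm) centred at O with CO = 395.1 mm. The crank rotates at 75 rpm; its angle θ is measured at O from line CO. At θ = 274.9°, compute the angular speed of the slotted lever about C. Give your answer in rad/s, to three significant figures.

1.11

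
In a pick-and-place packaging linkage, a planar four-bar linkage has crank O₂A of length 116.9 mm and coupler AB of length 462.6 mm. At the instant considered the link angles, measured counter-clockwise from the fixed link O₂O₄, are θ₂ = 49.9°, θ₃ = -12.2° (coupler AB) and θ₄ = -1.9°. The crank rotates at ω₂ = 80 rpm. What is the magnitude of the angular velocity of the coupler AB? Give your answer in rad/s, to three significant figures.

9.30

ω₂ = 8.378 rad/s (from 80 rpm).
Differentiating the loop-closure r₂e^{iθ₂}+r₃e^{iθ₃}=r₁+r₄e^{iθ₄} gives r₂ω₂e^{iθ₂}+r₃ω₃e^{iθ₃}=r₄ω₄e^{iθ₄}.
Eliminating the other unknown: ω₃ = r₂ω₂ sin(θ₄−θ₂) / [r₃ sin(θ₃−θ₄)].
Numerator sine = -0.78586; denominator sine = -0.17880.
Result = 0.1169·8.378·(-0.78586) / (0.4626·(-0.17880)) = +9.3046 rad/s; magnitude 9.3046 rad/s.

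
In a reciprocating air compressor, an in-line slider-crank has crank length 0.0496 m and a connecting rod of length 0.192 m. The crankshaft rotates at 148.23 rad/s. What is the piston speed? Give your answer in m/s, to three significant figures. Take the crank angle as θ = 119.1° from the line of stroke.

5.60

ω = 148.2 rad/s
For an in-line slider-crank, x = r cosθ + √(L² − r² sin²θ), so v = −rω sinθ·[1 + r cosθ/√(L² − r² sin²θ)].
With r = 0.0496 m, L = 0.192 m, θ = 119.1°: √(L² − r² sin²θ) = 0.18704 m.
v = −0.0496·148.2·0.87377·[1 + 0.0496·-0.48634/0.18704] = -5.5957 m/s.
|v| = 5.5957 m/s.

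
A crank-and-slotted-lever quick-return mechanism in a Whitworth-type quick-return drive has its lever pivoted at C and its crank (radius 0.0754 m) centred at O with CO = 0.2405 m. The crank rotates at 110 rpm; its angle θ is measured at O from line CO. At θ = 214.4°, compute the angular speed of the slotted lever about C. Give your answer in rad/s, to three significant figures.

3.18

ω = 11.52 rad/s (from 110 rpm).
Crank pin A relative to C: A = (d + r cosθ, r sinθ); lever angle φ = atan2(r sinθ, d + r cosθ).
Differentiating tanφ: φ̇ = rω(d cosθ + r)/(d² + r² + 2dr cosθ).
d² + r² + 2dr cosθ = |CA|² = 0.0336007 m²;  d cosθ + r = -0.12304 m.
|ω_lever| = |0.0754·11.52·-0.12304| / 0.0336007 = 3.1805 rad/s.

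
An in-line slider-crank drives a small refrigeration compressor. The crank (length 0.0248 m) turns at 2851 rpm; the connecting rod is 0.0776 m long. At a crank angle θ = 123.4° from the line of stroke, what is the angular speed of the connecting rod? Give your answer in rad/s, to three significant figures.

54.5

ω = 298.6 rad/s (converted from 2851 rpm).
The rod makes angle φ with the slider axis where L sinφ = r sinθ; differentiating, L cosφ·φ̇ = r ω cosθ.
L cosφ = √(L² − r² sin²θ) = 0.074787 m.
|ω_rod| = r ω |cosθ| / √(L² − r² sin²θ) = 0.0248·298.6·0.55048/0.074787 = 54.5 rad/s.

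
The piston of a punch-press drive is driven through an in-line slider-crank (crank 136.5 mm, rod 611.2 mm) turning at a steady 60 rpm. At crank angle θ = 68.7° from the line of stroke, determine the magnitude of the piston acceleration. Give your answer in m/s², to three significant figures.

ω = 2π·60/60 = 6.283 rad/s
x(θ) = r cosθ + √(L² − r² sin²θ); with ω constant, a = ω²·d²x/dθ².
d²x/dθ² = −r cosθ − r²(cos2θ)/√u − r⁴ sin²2θ/(4u^{3/2}),  u = L² − r² sin²θ = 0.357392 m².
Substituting r = 0.1365 m, L = 0.6112 m, θ = 68.7°: d²x/dθ² = -0.026828 m.
a = ω²·d²x/dθ² = (6.283)²·(-0.026828) = -1.0591 m/s²;  |a| = 1.0591 m/s².

1.06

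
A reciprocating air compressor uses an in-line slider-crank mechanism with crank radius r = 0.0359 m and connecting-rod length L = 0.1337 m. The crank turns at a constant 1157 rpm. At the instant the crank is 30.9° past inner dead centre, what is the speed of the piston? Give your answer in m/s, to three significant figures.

ω = 2π·1157/60 = 121.2 rad/s
For an in-line slider-crank, x = r cosθ + √(L² − r² sin²θ), so v = −rω sinθ·[1 + r cosθ/√(L² − r² sin²θ)].
With r = 0.0359 m, L = 0.1337 m, θ = 30.9°: √(L² − r² sin²θ) = 0.13242 m.
v = −0.0359·121.2·0.51354·[1 + 0.0359·0.85806/0.13242] = -2.7534 m/s.
|v| = 2.7534 m/s.

2.75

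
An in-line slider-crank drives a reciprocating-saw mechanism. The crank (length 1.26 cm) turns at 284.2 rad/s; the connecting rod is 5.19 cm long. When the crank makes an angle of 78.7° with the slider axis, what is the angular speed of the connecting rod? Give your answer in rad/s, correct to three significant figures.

13.9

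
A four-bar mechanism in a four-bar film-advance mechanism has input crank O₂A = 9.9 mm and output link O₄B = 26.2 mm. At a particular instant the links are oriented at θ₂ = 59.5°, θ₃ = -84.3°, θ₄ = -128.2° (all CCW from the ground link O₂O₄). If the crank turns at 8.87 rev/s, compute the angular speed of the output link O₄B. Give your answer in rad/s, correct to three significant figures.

17.9

ω₂ = 55.73 rad/s (from 8.87 rev/s).
Differentiating the loop-closure r₂e^{iθ₂}+r₃e^{iθ₃}=r₁+r₄e^{iθ₄} gives r₂ω₂e^{iθ₂}+r₃ω₃e^{iθ₃}=r₄ω₄e^{iθ₄}.
Eliminating the other unknown: ω₄ = r₂ω₂ sin(θ₂−θ₃) / [r₄ sin(θ₄−θ₃)].
Numerator sine = +0.59061; denominator sine = -0.69340.
Result = 0.0099·55.73·(+0.59061) / (0.0262·(-0.69340)) = -17.937 rad/s; magnitude 17.937 rad/s.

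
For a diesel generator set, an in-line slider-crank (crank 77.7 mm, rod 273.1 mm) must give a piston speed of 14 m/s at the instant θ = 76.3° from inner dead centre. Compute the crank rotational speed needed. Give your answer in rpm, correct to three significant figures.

For an in-line slider-crank, |v_piston| = rω|sinθ|·[1 + r cosθ/√(L² − r² sin²θ)].
With r = 0.0777 m, L = 0.2731 m, θ = 76.3°: the bracketed kinematic factor |dx/dθ| = 0.080782 m.
ω = v/|dx/dθ| = 14/0.080782 = 173.31 rad/s.
N = 60ω/(2π) = 1654.9 rpm.

1650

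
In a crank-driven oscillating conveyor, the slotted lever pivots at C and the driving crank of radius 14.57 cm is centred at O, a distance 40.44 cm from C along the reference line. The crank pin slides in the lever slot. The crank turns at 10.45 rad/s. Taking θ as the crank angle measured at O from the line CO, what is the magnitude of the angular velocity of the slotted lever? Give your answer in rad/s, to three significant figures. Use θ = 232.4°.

ω = 10.45 rad/s
Crank pin A relative to C: A = (d + r cosθ, r sinθ); lever angle φ = atan2(r sinθ, d + r cosθ).
Differentiating tanφ: φ̇ = rω(d cosθ + r)/(d² + r² + 2dr cosθ).
d² + r² + 2dr cosθ = |CA|² = 0.112867 m²;  d cosθ + r = -0.10104 m.
|ω_lever| = |0.1457·10.45·-0.10104| / 0.112867 = 1.3631 rad/s.

1.36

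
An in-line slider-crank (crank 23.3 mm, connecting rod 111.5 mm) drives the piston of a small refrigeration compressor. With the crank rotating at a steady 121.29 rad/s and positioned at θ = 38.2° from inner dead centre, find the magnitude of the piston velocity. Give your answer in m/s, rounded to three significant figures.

ω = 121.3 rad/s
For an in-line slider-crank, x = r cosθ + √(L² − r² sin²θ), so v = −rω sinθ·[1 + r cosθ/√(L² − r² sin²θ)].
With r = 0.0233 m, L = 0.1115 m, θ = 38.2°: √(L² − r² sin²θ) = 0.11057 m.
v = −0.0233·121.3·0.61841·[1 + 0.0233·0.78586/0.11057] = -2.0371 m/s.
|v| = 2.0371 m/s.

2.04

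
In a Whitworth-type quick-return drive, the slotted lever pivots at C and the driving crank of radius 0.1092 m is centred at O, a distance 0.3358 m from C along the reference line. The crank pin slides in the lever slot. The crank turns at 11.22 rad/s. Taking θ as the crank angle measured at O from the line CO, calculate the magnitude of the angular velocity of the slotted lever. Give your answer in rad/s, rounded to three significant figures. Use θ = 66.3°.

1.94

ω = 11.22 rad/s
Crank pin A relative to C: A = (d + r cosθ, r sinθ); lever angle φ = atan2(r sinθ, d + r cosθ).
Differentiating tanφ: φ̇ = rω(d cosθ + r)/(d² + r² + 2dr cosθ).
d² + r² + 2dr cosθ = |CA|² = 0.154165 m²;  d cosθ + r = +0.24417 m.
|ω_lever| = |0.1092·11.22·+0.24417| / 0.154165 = 1.9406 rad/s.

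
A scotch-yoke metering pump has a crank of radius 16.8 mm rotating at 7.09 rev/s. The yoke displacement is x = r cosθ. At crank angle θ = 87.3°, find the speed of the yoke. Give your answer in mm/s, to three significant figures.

748

ω = 44.55 rad/s (from 7.09 rev/s).
x = r cosθ ⇒ ẋ = −rω sinθ.
|v| = rω|sinθ| = 0.0168·44.55·|sin 87.3°| = 0.74757 m/s = 747.57 mm/s.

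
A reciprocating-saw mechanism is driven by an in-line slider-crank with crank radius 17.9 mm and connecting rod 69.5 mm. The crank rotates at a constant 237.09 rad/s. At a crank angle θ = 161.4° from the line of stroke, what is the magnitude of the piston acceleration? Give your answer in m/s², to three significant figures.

745

ω = 237.1 rad/s
x(θ) = r cosθ + √(L² − r² sin²θ); with ω constant, a = ω²·d²x/dθ².
d²x/dθ² = −r cosθ − r²(cos2θ)/√u − r⁴ sin²2θ/(4u^{3/2}),  u = L² − r² sin²θ = 0.00479765 m².
Substituting r = 0.0179 m, L = 0.0695 m, θ = 161.4°: d²x/dθ² = +0.013252 m.
a = ω²·d²x/dθ² = (237.1)²·(+0.013252) = +744.93 m/s²;  |a| = 744.93 m/s².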